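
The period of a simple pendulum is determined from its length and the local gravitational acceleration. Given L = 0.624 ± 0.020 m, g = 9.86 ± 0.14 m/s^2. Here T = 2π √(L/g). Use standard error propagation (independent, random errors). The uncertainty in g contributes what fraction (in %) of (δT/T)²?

(δT/T)² = (½·δL/L)² + (−½·δg/g)²
  L term: (0.5×0.0321)² = 0.000257
  g term: (-0.5×0.0142)² = 5.04e-05
Total = 0.000307. Share from g = 5.04e-05/0.000307 = 0.164.

16.4%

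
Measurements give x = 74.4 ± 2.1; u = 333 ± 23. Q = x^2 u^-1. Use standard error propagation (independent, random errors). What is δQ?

Relative error in a monomial: (δQ/Q)² = Σ (nᵢ · δxᵢ/xᵢ)².
  (2·δx/x)² = (2×0.0282)² = 0.00319;  (-1·δu/u)² = (-1×0.0691)² = 0.00477
δQ/Q = √(0.00796) = 0.0892
Q = 16.6, so δQ = 0.0892 × 16.6 = 1.48.

1.48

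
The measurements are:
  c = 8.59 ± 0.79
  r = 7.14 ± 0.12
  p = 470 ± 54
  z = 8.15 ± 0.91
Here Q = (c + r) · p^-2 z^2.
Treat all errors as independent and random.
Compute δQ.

0.00153

Let u = c + r = 15.7. δu = √(δc² + δr²) = √(0.624 + 0.0144) = 0.799, so δu/u = 0.0508.
Q is then a monomial in u, p, z:
δQ/Q = √((δu/u)² + (-2·δp/p)² + (2·δz/z)²) = √(0.00258 + 0.0528 + 0.0499) = 0.324
Q = 0.00473, so δQ = 0.324 × 0.00473 = 0.00153.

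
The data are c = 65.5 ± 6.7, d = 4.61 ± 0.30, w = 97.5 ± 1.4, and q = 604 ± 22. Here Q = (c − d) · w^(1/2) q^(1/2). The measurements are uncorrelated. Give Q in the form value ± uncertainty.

14800 ± 1650

Let u = c − d = 60.9. δu = √(δc² + δd²) = √(44.9 + 0.0900) = 6.71, so δu/u = 0.110.
Q is then a monomial in u, w, q:
δQ/Q = √((δu/u)² + (½·δw/w)² + (½·δq/q)²) = √(0.0121 + 5.15e-05 + 0.000332) = 0.112
Q = 14800, so δQ = 0.112 × 14800 = 1650.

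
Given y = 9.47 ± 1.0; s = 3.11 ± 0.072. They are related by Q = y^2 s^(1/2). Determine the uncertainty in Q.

Q is a product of powers, so relative uncertainties combine in quadrature:
  (2·δy/y)² = (2×0.106)² = 0.0446;  (½·δs/s)² = (0.5×0.0232)² = 0.000134
δQ/Q = √(0.0447) = 0.212
Q = 158, so δQ = 0.212 × 158 = 33.5.

33.5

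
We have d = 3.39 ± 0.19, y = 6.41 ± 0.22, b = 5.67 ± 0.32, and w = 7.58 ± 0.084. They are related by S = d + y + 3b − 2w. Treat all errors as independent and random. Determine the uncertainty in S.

For a sum/difference, combine absolute errors in quadrature:
  (δd)² = 0.0361;  (δy)² = 0.0484;  (3·δb)² = 0.922;  (2·δw)² = 0.0282
δS = √(1.03) = 1.02

1.02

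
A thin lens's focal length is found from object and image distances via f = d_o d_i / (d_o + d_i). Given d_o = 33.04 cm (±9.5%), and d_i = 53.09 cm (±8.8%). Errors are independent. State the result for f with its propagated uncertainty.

∂f/∂d_o = (d_i/(d_o+d_i))² = 0.380;  ∂f/∂d_i = (d_o/(d_o+d_i))² = 0.147
δf = √((∂f/∂d_o · δd_o)² + (∂f/∂d_i · δd_i)²) = √(1.42 + 0.473) = 1.38 cm
f = 20.37 cm.

20.37 ± 1.38 cm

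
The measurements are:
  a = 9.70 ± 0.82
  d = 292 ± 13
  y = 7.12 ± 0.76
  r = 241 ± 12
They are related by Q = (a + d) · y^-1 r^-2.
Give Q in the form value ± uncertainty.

0.000730 ± 0.000111

Let u = a + d = 302. δu = √(δa² + δd²) = √(0.672 + 169) = 13.0, so δu/u = 0.0432.
Q is then a monomial in u, y, r:
δQ/Q = √((δu/u)² + (-1·δy/y)² + (-2·δr/r)²) = √(0.00186 + 0.0114 + 0.00992) = 0.152
Q = 0.000730, so δQ = 0.152 × 0.000730 = 0.000111.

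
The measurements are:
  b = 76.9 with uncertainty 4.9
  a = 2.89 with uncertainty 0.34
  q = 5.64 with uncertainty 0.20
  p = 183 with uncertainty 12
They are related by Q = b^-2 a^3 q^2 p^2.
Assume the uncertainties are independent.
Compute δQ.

For a monomial Q ∝ b^-2, a^3, q^2, p^2, fractional errors add in quadrature:
  (-2·δb/b)² = (-2×0.0637)² = 0.0162;  (3·δa/a)² = (3×0.118)² = 0.125;  (2·δq/q)² = (2×0.0355)² = 0.00503;  (2·δp/p)² = (2×0.0656)² = 0.0172
δQ/Q = √(0.163) = 0.404
Q = 4350, so δQ = 0.404 × 4350 = 1760.

1760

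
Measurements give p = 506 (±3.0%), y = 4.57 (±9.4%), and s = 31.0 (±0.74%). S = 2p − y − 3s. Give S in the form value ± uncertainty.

914 ± 30.4

Each term contributes (cᵢ δxᵢ)² to (δS)²:
  (2·δp)² = 922;  (δy)² = 0.185;  (3·δs)² = 0.474
δS = √(922) = 30.4
S = 914.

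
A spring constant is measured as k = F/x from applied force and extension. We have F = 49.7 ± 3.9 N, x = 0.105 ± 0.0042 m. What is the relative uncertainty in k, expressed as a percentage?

8.81%

k is a product of powers, so relative uncertainties combine in quadrature:
  (1·δF/F)² = (1×0.0785)² = 0.00616;  (-1·δx/x)² = (-1×0.0400)² = 0.00160
δk/k = √(0.00776) = 0.0881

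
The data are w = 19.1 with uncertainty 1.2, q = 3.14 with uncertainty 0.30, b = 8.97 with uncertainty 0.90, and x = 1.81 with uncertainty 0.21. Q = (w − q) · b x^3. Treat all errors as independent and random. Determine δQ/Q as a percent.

Let u = w − q = 16.0. δu = √(δw² + δq²) = √(1.44 + 0.0900) = 1.24, so δu/u = 0.0775.
Q is then a monomial in u, b, x:
δQ/Q = √((δu/u)² + (1·δb/b)² + (3·δx/x)²) = √(0.00601 + 0.0101 + 0.121) = 0.370

37.0%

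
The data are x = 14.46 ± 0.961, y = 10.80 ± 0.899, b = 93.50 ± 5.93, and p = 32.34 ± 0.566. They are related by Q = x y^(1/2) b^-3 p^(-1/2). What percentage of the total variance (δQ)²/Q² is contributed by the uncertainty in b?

(δQ/Q)² = (1·δx/x)² + (½·δy/y)² + (-3·δb/b)² + (−½·δp/p)²
  x term: (1×0.0665)² = 0.00442
  y term: (0.5×0.0832)² = 0.00173
  b term: (-3×0.0634)² = 0.0362
  p term: (-0.5×0.0175)² = 7.66e-05
Total = 0.0424. Share from b = 0.0362/0.0424 = 0.853.

85.3%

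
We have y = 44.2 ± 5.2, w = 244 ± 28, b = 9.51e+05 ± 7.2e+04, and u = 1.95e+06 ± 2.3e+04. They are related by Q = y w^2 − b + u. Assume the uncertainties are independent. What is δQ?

Let p = y·w^2 = 2.63e+06. δp/p = √((1·δy/y)² + (2·δw/w)²) = √(0.0138 + 0.0527) = 0.258, so δp = 6.79e+05.
Q = p − b + u: δQ = √(δp² + δb² + δu²) = √(4.61e+11 + 5.18e+09 + 5.29e+08) = 6.83e+05

6.83e+05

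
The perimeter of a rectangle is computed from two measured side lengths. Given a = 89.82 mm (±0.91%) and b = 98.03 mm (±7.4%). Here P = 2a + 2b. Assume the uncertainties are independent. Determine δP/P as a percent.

Each term contributes (cᵢ δxᵢ)² to (δP)²:
  (2·δa)² = 2.67;  (2·δb)² = 210
δP = √(213) = 14.6 mm
P = 375.7 mm, so δP/P = 14.6/375.7 = 0.0389.

3.89%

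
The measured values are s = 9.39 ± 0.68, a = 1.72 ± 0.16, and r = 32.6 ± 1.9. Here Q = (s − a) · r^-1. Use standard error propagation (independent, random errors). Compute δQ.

0.0254

Let u = s − a = 7.67. δu = √(δs² + δa²) = √(0.462 + 0.0256) = 0.699, so δu/u = 0.0911.
Q is then a monomial in u, r:
δQ/Q = √((δu/u)² + (-1·δr/r)²) = √(0.00830 + 0.00340) = 0.108
Q = 0.235, so δQ = 0.108 × 0.235 = 0.0254.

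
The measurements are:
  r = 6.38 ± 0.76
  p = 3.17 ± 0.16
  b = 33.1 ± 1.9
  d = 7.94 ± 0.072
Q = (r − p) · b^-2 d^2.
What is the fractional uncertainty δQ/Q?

0.268

Let u = r − p = 3.21. δu = √(δr² + δp²) = √(0.578 + 0.0256) = 0.777, so δu/u = 0.242.
Q is then a monomial in u, b, d:
δQ/Q = √((δu/u)² + (-2·δb/b)² + (2·δd/d)²) = √(0.0585 + 0.0132 + 0.000329) = 0.268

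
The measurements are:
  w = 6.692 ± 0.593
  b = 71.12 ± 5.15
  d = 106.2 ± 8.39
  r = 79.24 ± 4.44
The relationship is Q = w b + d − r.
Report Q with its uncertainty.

502.9 ± 55.3

Let p = w·b = 475.9. δp/p = √((1·δw/w)² + (1·δb/b)²) = √(0.00785 + 0.00524) = 0.114, so δp = 54.5.
Q = p + d − r: δQ = √(δp² + δd² + δr²) = √(2970 + 70.4 + 19.7) = 55.3
Q = 502.9.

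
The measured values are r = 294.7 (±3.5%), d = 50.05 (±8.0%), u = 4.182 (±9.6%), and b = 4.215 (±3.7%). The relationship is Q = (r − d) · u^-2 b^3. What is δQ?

Let w = r − d = 244.6. δw = √(δr² + δd²) = √(106 + 16.0) = 11.1, so δw/w = 0.0452.
Q is then a monomial in w, u, b:
δQ/Q = √((δw/w)² + (-2·δu/u)² + (3·δb/b)²) = √(0.00205 + 0.0369 + 0.0123) = 0.226
Q = 1048, so δQ = 0.226 × 1048 = 237.

237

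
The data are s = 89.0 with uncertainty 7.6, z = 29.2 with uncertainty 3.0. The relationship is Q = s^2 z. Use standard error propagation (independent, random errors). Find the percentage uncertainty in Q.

For a monomial Q ∝ s^2, z, fractional errors add in quadrature:
  (2·δs/s)² = (2×0.0854)² = 0.0292;  (1·δz/z)² = (1×0.103)² = 0.0106
δQ/Q = √(0.0397) = 0.199

19.9%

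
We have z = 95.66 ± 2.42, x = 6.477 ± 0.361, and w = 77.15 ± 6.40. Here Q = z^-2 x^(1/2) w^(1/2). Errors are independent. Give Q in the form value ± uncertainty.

0.002443 ± 0.000174

Q is a product of powers, so relative uncertainties combine in quadrature:
  (-2·δz/z)² = (-2×0.0253)² = 0.00256;  (½·δx/x)² = (0.5×0.0557)² = 0.000777;  (½·δw/w)² = (0.5×0.0830)² = 0.00172
δQ/Q = √(0.00506) = 0.0711
Q = 0.002443, so δQ = 0.0711 × 0.002443 = 0.000174.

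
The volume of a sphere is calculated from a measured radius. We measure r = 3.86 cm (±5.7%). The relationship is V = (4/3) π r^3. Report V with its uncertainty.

241 ± 41.2 cm^3

V ∝ r^3, so δV/V = |3| · δr/r = 3 × 0.0570 = 0.171.
V = 241 cm^3, so δV = 0.171 × 241 = 41.2 cm^3.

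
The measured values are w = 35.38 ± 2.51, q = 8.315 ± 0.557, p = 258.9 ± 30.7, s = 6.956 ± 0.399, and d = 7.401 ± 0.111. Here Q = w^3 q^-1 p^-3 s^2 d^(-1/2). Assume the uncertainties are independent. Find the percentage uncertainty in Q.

43.5%

Since Q is a product/quotient, work with relative uncertainties:
  (3·δw/w)² = (3×0.0709)² = 0.0453;  (-1·δq/q)² = (-1×0.0670)² = 0.00449;  (-3·δp/p)² = (-3×0.119)² = 0.127;  (2·δs/s)² = (2×0.0574)² = 0.0132;  (−½·δd/d)² = (-0.5×0.0150)² = 5.62e-05
δQ/Q = √(0.190) = 0.435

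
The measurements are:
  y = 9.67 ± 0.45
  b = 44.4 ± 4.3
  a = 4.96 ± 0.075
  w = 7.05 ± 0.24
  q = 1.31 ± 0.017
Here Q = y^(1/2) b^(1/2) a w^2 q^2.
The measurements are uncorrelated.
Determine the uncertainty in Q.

Relative error in a monomial: (δQ/Q)² = Σ (nᵢ · δxᵢ/xᵢ)².
  (½·δy/y)² = (0.5×0.0465)² = 0.000541;  (½·δb/b)² = (0.5×0.0968)² = 0.00234;  (1·δa/a)² = (1×0.0151)² = 0.000229;  (2·δw/w)² = (2×0.0340)² = 0.00464;  (2·δq/q)² = (2×0.0130)² = 0.000674
δQ/Q = √(0.00842) = 0.0918
Q = 8770, so δQ = 0.0918 × 8770 = 805.

805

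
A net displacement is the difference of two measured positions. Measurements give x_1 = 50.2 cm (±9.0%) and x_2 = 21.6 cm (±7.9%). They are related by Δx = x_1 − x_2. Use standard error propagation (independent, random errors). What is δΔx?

Sums and differences: (δΔx)² = Σ (cᵢ δxᵢ)².
  (δx_1)² = 20.4;  (δx_2)² = 2.91
δΔx = √(23.3) = 4.83 cm

4.83 cm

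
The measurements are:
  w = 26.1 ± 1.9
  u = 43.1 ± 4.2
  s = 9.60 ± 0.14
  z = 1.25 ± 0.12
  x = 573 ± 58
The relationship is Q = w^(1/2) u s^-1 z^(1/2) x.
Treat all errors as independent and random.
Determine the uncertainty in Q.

Each factor contributes (exponent × relative error)² to (δQ/Q)²:
  (½·δw/w)² = (0.5×0.0728)² = 0.00132;  (1·δu/u)² = (1×0.0974)² = 0.00950;  (-1·δs/s)² = (-1×0.0146)² = 0.000213;  (½·δz/z)² = (0.5×0.0960)² = 0.00230;  (1·δx/x)² = (1×0.101)² = 0.0102
δQ/Q = √(0.0236) = 0.154
Q = 14700, so δQ = 0.154 × 14700 = 2260.

2260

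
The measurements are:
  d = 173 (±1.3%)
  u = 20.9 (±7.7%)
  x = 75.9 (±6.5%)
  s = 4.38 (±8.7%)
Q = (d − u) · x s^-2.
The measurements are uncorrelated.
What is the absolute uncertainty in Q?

112

Let w = d − u = 152. δw = √(δd² + δu²) = √(5.06 + 2.59) = 2.77, so δw/w = 0.0182.
Q is then a monomial in w, x, s:
δQ/Q = √((δw/w)² + (1·δx/x)² + (-2·δs/s)²) = √(0.000331 + 0.00423 + 0.0303) = 0.187
Q = 602, so δQ = 0.187 × 602 = 112.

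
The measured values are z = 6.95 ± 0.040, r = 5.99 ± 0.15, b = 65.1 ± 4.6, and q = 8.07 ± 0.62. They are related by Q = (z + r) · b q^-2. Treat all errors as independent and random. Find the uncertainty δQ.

Let u = z + r = 12.9. δu = √(δz² + δr²) = √(0.00160 + 0.0225) = 0.155, so δu/u = 0.0120.
Q is then a monomial in u, b, q:
δQ/Q = √((δu/u)² + (1·δb/b)² + (-2·δq/q)²) = √(0.000144 + 0.00499 + 0.0236) = 0.170
Q = 12.9, so δQ = 0.170 × 12.9 = 2.19.

2.19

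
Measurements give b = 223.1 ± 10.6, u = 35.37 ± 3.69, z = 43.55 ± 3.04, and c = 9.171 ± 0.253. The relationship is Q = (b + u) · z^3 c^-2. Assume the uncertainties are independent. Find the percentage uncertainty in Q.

22.1%

Let w = b + u = 258.5. δw = √(δb² + δu²) = √(112 + 13.6) = 11.2, so δw/w = 0.0434.
Q is then a monomial in w, z, c:
δQ/Q = √((δw/w)² + (3·δz/z)² + (-2·δc/c)²) = √(0.00189 + 0.0439 + 0.00304) = 0.221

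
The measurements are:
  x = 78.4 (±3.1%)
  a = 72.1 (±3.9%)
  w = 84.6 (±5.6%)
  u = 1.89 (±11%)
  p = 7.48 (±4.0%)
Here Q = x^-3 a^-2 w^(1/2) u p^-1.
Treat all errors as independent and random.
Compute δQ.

1.59e-10

Q is a product of powers, so relative uncertainties combine in quadrature:
  (-3·δx/x)² = (-3×0.0310)² = 0.00865;  (-2·δa/a)² = (-2×0.0390)² = 0.00608;  (½·δw/w)² = (0.5×0.0560)² = 0.000784;  (1·δu/u)² = (1×0.110)² = 0.0121;  (-1·δp/p)² = (-1×0.0400)² = 0.00160
δQ/Q = √(0.0292) = 0.171
Q = 9.28e-10, so δQ = 0.171 × 9.28e-10 = 1.59e-10.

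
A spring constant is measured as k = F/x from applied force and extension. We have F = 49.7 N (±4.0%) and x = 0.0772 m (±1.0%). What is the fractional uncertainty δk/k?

0.0412

Products/powers → add relative errors in quadrature, weighted by exponent:
  (1·δF/F)² = (1×0.0400)² = 0.00160;  (-1·δx/x)² = (-1×0.0100)² = 0.000100
δk/k = √(0.00170) = 0.0412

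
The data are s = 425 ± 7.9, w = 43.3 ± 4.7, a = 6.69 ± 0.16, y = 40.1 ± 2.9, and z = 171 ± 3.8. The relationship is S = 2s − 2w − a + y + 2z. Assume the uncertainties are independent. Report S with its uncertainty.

Each term contributes (cᵢ δxᵢ)² to (δS)²:
  (2·δs)² = 250;  (2·δw)² = 88.4;  (δa)² = 0.0256;  (δy)² = 8.41;  (2·δz)² = 57.8
δS = √(404) = 20.1
S = 1140.

1140 ± 20.1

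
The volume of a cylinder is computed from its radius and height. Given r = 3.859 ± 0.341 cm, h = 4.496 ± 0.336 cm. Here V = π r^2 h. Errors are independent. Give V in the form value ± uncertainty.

210.3 ± 40.4 cm^3

Each factor contributes (exponent × relative error)² to (δV/V)²:
  (2·δr/r)² = (2×0.0884)² = 0.0312;  (1·δh/h)² = (1×0.0747)² = 0.00559
δV/V = √(0.0368) = 0.192
V = 210.3 cm^3, so δV = 0.192 × 210.3 = 40.4 cm^3.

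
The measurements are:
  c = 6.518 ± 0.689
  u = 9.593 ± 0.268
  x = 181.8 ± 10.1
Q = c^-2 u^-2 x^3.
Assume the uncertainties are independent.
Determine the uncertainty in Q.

423

Since Q is a product/quotient, work with relative uncertainties:
  (-2·δc/c)² = (-2×0.106)² = 0.0447;  (-2·δu/u)² = (-2×0.0279)² = 0.00312;  (3·δx/x)² = (3×0.0556)² = 0.0278
δQ/Q = √(0.0756) = 0.275
Q = 1537, so δQ = 0.275 × 1537 = 423.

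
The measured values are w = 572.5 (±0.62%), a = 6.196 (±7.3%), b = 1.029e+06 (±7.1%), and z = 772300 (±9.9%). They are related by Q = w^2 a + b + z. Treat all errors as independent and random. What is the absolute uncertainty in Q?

Let p = w^2·a = 2.031e+06. δp/p = √((2·δw/w)² + (1·δa/a)²) = √(0.000154 + 0.00533) = 0.0740, so δp = 1.5e+05.
Q = p + b + z: δQ = √(δp² + δb² + δz²) = √(2.26e+10 + 5.34e+09 + 5.85e+09) = 1.84e+05

1.84e+05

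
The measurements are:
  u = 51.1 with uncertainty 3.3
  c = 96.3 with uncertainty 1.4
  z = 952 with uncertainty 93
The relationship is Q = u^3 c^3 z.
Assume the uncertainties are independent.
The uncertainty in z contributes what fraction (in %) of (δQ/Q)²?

19.5%

(δQ/Q)² = (3·δu/u)² + (3·δc/c)² + (1·δz/z)²
  u term: (3×0.0646)² = 0.0375
  c term: (3×0.0145)² = 0.00190
  z term: (1×0.0977)² = 0.00954
Total = 0.0490. Share from z = 0.00954/0.0490 = 0.195.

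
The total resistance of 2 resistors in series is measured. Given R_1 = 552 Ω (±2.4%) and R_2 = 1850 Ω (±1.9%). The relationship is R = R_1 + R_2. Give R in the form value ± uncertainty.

For a sum/difference, combine absolute errors in quadrature:
  (δR_1)² = 176;  (δR_2)² = 1240
δR = √(1410) = 37.6 Ω
R = 2400 Ω.

2400 ± 37.6 Ω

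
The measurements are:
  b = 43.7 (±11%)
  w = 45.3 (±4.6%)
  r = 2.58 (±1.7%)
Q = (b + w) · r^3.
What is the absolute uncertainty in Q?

Let u = b + w = 89.0. δu = √(δb² + δw²) = √(23.1 + 4.34) = 5.24, so δu/u = 0.0589.
Q is then a monomial in u, r:
δQ/Q = √((δu/u)² + (3·δr/r)²) = √(0.00347 + 0.00260) = 0.0779
Q = 1530, so δQ = 0.0779 × 1530 = 119.

119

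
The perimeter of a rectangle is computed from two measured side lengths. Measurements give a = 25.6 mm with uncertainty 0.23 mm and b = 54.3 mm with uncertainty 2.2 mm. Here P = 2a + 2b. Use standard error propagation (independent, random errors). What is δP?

4.42 mm

For a sum/difference, combine absolute errors in quadrature:
  (2·δa)² = 0.212;  (2·δb)² = 19.4
δP = √(19.6) = 4.42 mm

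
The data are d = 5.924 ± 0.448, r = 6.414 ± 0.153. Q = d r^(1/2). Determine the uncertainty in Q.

1.15

Each factor contributes (exponent × relative error)² to (δQ/Q)²:
  (1·δd/d)² = (1×0.0756)² = 0.00572;  (½·δr/r)² = (0.5×0.0239)² = 0.000142
δQ/Q = √(0.00586) = 0.0766
Q = 15.00, so δQ = 0.0766 × 15.00 = 1.15.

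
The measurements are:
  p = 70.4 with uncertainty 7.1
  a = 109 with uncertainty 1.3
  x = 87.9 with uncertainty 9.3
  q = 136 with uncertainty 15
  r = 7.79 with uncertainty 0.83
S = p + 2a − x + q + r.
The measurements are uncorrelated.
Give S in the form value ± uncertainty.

Absolute uncertainties add in quadrature for a linear combination:
  (δp)² = 50.4;  (2·δa)² = 6.76;  (δx)² = 86.5;  (δq)² = 225;  (δr)² = 0.689
δS = √(369) = 19.2
S = 344.

344 ± 19.2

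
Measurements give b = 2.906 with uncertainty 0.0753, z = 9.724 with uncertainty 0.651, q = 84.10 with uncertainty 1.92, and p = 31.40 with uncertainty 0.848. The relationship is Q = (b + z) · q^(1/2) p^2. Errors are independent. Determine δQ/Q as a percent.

Let u = b + z = 12.63. δu = √(δb² + δz²) = √(0.00567 + 0.424) = 0.655, so δu/u = 0.0519.
Q is then a monomial in u, q, p:
δQ/Q = √((δu/u)² + (½·δq/q)² + (2·δp/p)²) = √(0.00269 + 0.000130 + 0.00292) = 0.0758

7.58%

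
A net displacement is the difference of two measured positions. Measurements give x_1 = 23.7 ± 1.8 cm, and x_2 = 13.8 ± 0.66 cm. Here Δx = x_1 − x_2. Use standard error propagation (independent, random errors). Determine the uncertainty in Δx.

1.92 cm

Each term contributes (cᵢ δxᵢ)² to (δΔx)²:
  (δx_1)² = 3.24;  (δx_2)² = 0.436
δΔx = √(3.68) = 1.92 cm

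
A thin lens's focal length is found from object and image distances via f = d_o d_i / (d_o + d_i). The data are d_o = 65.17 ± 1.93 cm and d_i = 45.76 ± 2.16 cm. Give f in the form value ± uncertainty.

∂f/∂d_o = (d_i/(d_o+d_i))² = 0.170;  ∂f/∂d_i = (d_o/(d_o+d_i))² = 0.345
δf = √((∂f/∂d_o · δd_o)² + (∂f/∂d_i · δd_i)²) = √(0.108 + 0.556) = 0.815 cm
f = 26.88 cm.

26.88 ± 0.815 cm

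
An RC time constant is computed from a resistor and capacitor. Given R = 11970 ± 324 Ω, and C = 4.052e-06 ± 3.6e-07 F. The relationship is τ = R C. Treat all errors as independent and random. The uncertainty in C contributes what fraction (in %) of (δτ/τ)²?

(δτ/τ)² = (1·δR/R)² + (1·δC/C)²
  R term: (1×0.0271)² = 0.000733
  C term: (1×0.0888)² = 0.00789
Total = 0.00863. Share from C = 0.00789/0.00863 = 0.915.

91.5%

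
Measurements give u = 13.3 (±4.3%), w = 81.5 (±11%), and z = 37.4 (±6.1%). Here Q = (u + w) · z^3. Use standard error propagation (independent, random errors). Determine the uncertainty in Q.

1.02e+06

Let h = u + w = 94.8. δh = √(δu² + δw²) = √(0.327 + 80.4) = 8.98, so δh/h = 0.0948.
Q is then a monomial in h, z:
δQ/Q = √((δh/h)² + (3·δz/z)²) = √(0.00898 + 0.0335) = 0.206
Q = 4.96e+06, so δQ = 0.206 × 4.96e+06 = 1.02e+06.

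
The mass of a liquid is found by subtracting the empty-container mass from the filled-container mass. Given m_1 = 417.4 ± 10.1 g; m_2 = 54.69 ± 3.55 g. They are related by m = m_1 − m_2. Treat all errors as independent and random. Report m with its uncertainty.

Each term contributes (cᵢ δxᵢ)² to (δm)²:
  (δm_1)² = 102;  (δm_2)² = 12.6
δm = √(115) = 10.7 g
m = 362.7 g.

362.7 ± 10.7 g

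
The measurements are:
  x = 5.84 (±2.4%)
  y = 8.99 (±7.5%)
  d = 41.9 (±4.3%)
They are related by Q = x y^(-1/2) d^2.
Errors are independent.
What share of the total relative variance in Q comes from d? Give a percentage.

(δQ/Q)² = (1·δx/x)² + (−½·δy/y)² + (2·δd/d)²
  x term: (1×0.0240)² = 0.000576
  y term: (-0.5×0.0750)² = 0.00141
  d term: (2×0.0430)² = 0.00740
Total = 0.00938. Share from d = 0.00740/0.00938 = 0.789.

78.9%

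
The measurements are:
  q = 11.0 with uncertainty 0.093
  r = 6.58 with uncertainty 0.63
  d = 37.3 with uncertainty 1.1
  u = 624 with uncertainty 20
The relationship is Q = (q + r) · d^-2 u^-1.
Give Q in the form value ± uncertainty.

Let w = q + r = 17.6. δw = √(δq² + δr²) = √(0.00865 + 0.397) = 0.637, so δw/w = 0.0362.
Q is then a monomial in w, d, u:
δQ/Q = √((δw/w)² + (-2·δd/d)² + (-1·δu/u)²) = √(0.00131 + 0.00348 + 0.00103) = 0.0763
Q = 2.02e-05, so δQ = 0.0763 × 2.02e-05 = 1.54e-06.

(2.02 ± 0.154) × 10^-5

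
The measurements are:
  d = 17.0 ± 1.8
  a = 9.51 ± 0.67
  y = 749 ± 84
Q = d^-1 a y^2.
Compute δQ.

Products/powers → add relative errors in quadrature, weighted by exponent:
  (-1·δd/d)² = (-1×0.106)² = 0.0112;  (1·δa/a)² = (1×0.0705)² = 0.00496;  (2·δy/y)² = (2×0.112)² = 0.0503
δQ/Q = √(0.0665) = 0.258
Q = 3.14e+05, so δQ = 0.258 × 3.14e+05 = 80900.

80900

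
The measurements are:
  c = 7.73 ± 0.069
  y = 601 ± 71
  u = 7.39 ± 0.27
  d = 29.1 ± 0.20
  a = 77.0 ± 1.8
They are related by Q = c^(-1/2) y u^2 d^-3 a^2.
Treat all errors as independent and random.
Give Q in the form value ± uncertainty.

Since Q is a product/quotient, work with relative uncertainties:
  (−½·δc/c)² = (-0.5×0.00893)² = 1.99e-05;  (1·δy/y)² = (1×0.118)² = 0.0140;  (2·δu/u)² = (2×0.0365)² = 0.00534;  (-3·δd/d)² = (-3×0.00687)² = 0.000425;  (2·δa/a)² = (2×0.0234)² = 0.00219
δQ/Q = √(0.0219) = 0.148
Q = 2840, so δQ = 0.148 × 2840 = 421.

2840 ± 421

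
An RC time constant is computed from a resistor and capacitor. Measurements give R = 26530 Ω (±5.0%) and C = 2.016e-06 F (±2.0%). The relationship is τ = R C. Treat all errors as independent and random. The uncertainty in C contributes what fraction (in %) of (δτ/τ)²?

13.8%

(δτ/τ)² = (1·δR/R)² + (1·δC/C)²
  R term: (1×0.0500)² = 0.00250
  C term: (1×0.0200)² = 0.000400
Total = 0.00290. Share from C = 0.000400/0.00290 = 0.138.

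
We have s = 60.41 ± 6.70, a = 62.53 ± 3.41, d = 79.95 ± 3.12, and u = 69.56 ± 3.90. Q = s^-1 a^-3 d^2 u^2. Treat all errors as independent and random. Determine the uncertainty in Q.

Relative error in a monomial: (δQ/Q)² = Σ (nᵢ · δxᵢ/xᵢ)².
  (-1·δs/s)² = (-1×0.111)² = 0.0123;  (-3·δa/a)² = (-3×0.0545)² = 0.0268;  (2·δd/d)² = (2×0.0390)² = 0.00609;  (2·δu/u)² = (2×0.0561)² = 0.0126
δQ/Q = √(0.0577) = 0.240
Q = 2.094, so δQ = 0.240 × 2.094 = 0.503.

0.503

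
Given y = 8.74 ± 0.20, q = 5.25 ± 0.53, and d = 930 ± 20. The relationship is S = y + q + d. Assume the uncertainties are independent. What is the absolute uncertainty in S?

20.0

For a sum/difference, combine absolute errors in quadrature:
  (δy)² = 0.0400;  (δq)² = 0.281;  (δd)² = 400
δS = √(400) = 20.0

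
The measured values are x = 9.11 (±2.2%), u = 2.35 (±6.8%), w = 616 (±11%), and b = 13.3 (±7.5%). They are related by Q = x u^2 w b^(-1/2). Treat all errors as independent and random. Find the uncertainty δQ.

Each factor contributes (exponent × relative error)² to (δQ/Q)²:
  (1·δx/x)² = (1×0.0220)² = 0.000484;  (2·δu/u)² = (2×0.0680)² = 0.0185;  (1·δw/w)² = (1×0.110)² = 0.0121;  (−½·δb/b)² = (-0.5×0.0750)² = 0.00141
δQ/Q = √(0.0325) = 0.180
Q = 8500, so δQ = 0.180 × 8500 = 1530.

1530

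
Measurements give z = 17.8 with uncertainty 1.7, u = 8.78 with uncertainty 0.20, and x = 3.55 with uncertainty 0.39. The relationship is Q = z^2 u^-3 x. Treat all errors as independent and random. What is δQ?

Q is a product of powers, so relative uncertainties combine in quadrature:
  (2·δz/z)² = (2×0.0955)² = 0.0365;  (-3·δu/u)² = (-3×0.0228)² = 0.00467;  (1·δx/x)² = (1×0.110)² = 0.0121
δQ/Q = √(0.0532) = 0.231
Q = 1.66, so δQ = 0.231 × 1.66 = 0.383.

0.383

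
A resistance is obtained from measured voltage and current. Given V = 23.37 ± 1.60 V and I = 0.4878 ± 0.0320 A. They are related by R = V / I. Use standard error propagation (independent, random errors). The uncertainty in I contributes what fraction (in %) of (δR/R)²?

47.9%

(δR/R)² = (1·δV/V)² + (-1·δI/I)²
  V term: (1×0.0685)² = 0.00469
  I term: (-1×0.0656)² = 0.00430
Total = 0.00899. Share from I = 0.00430/0.00899 = 0.479.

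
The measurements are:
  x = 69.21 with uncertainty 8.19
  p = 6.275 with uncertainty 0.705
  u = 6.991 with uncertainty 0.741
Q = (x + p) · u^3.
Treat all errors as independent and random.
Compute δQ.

Let w = x + p = 75.48. δw = √(δx² + δp²) = √(67.1 + 0.497) = 8.22, so δw/w = 0.109.
Q is then a monomial in w, u:
δQ/Q = √((δw/w)² + (3·δu/u)²) = √(0.0119 + 0.101) = 0.336
Q = 25790, so δQ = 0.336 × 25790 = 8670.

8670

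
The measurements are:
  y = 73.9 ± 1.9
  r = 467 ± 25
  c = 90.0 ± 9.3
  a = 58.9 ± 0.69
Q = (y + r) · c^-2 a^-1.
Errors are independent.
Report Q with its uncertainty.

0.00113 ± 0.000240

Let u = y + r = 541. δu = √(δy² + δr²) = √(3.61 + 625) = 25.1, so δu/u = 0.0464.
Q is then a monomial in u, c, a:
δQ/Q = √((δu/u)² + (-2·δc/c)² + (-1·δa/a)²) = √(0.00215 + 0.0427 + 0.000137) = 0.212
Q = 0.00113, so δQ = 0.212 × 0.00113 = 0.000240.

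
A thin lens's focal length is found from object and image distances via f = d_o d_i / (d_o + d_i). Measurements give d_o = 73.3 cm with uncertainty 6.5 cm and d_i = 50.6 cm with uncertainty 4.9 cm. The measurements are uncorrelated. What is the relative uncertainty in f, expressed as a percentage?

∂f/∂d_o = (d_i/(d_o+d_i))² = 0.167;  ∂f/∂d_i = (d_o/(d_o+d_i))² = 0.350
δf = √((∂f/∂d_o · δd_o)² + (∂f/∂d_i · δd_i)²) = √(1.18 + 2.94) = 2.03 cm
f = 29.9 cm, so δf/f = 2.03/29.9 = 0.0678.

6.78%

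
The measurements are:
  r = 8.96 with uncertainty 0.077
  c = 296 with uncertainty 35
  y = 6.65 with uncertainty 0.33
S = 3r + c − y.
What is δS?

Each term contributes (cᵢ δxᵢ)² to (δS)²:
  (3·δr)² = 0.0534;  (δc)² = 1220;  (δy)² = 0.109
δS = √(1230) = 35.0

35.0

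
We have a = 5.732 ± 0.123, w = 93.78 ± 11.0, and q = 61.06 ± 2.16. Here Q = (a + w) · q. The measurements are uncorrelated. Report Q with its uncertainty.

Let u = a + w = 99.51. δu = √(δa² + δw²) = √(0.0151 + 121) = 11.0, so δu/u = 0.111.
Q is then a monomial in u, q:
δQ/Q = √((δu/u)² + (1·δq/q)²) = √(0.0122 + 0.00125) = 0.116
Q = 6076, so δQ = 0.116 × 6076 = 705.

6076 ± 705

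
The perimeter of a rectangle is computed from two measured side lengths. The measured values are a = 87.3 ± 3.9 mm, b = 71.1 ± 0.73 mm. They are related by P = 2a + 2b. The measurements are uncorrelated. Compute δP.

7.94 mm

Sums and differences: (δP)² = Σ (cᵢ δxᵢ)².
  (2·δa)² = 60.8;  (2·δb)² = 2.13
δP = √(63.0) = 7.94 mm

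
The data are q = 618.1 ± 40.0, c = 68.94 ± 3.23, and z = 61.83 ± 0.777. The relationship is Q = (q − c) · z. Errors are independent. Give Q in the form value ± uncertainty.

Let u = q − c = 549.2. δu = √(δq² + δc²) = √(1600 + 10.4) = 40.1, so δu/u = 0.0731.
Q is then a monomial in u, z:
δQ/Q = √((δu/u)² + (1·δz/z)²) = √(0.00534 + 0.000158) = 0.0741
Q = 33950, so δQ = 0.0741 × 33950 = 2520.

33950 ± 2520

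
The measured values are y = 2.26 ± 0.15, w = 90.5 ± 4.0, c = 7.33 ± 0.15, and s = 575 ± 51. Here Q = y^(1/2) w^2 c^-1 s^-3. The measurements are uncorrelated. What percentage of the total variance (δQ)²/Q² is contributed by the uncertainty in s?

(δQ/Q)² = (½·δy/y)² + (2·δw/w)² + (-1·δc/c)² + (-3·δs/s)²
  y term: (0.5×0.0664)² = 0.00110
  w term: (2×0.0442)² = 0.00781
  c term: (-1×0.0205)² = 0.000419
  s term: (-3×0.0887)² = 0.0708
Total = 0.0801. Share from s = 0.0708/0.0801 = 0.884.

88.4%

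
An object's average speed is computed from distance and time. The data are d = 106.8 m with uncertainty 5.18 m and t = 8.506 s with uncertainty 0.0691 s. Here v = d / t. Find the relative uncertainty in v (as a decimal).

0.0492

For a monomial v ∝ d, t^-1, fractional errors add in quadrature:
  (1·δd/d)² = (1×0.0485)² = 0.00235;  (-1·δt/t)² = (-1×0.00812)² = 6.6e-05
δv/v = √(0.00242) = 0.0492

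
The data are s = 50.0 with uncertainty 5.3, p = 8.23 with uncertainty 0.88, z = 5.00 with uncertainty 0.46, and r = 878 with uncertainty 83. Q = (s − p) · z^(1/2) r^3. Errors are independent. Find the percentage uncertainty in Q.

31.5%

Let u = s − p = 41.8. δu = √(δs² + δp²) = √(28.1 + 0.774) = 5.37, so δu/u = 0.129.
Q is then a monomial in u, z, r:
δQ/Q = √((δu/u)² + (½·δz/z)² + (3·δr/r)²) = √(0.0165 + 0.00212 + 0.0804) = 0.315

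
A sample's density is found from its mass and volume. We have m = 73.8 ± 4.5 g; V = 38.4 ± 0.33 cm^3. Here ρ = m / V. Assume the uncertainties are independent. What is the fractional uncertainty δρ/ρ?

ρ is a product of powers, so relative uncertainties combine in quadrature:
  (1·δm/m)² = (1×0.0610)² = 0.00372;  (-1·δV/V)² = (-1×0.00859)² = 7.39e-05
δρ/ρ = √(0.00379) = 0.0616

0.0616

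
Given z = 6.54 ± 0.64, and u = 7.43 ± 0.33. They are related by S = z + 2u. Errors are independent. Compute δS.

0.919

Absolute uncertainties add in quadrature for a linear combination:
  (δz)² = 0.410;  (2·δu)² = 0.436
δS = √(0.845) = 0.919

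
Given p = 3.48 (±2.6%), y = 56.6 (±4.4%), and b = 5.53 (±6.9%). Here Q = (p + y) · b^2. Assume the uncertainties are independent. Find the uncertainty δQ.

265

Let u = p + y = 60.1. δu = √(δp² + δy²) = √(0.00819 + 6.20) = 2.49, so δu/u = 0.0415.
Q is then a monomial in u, b:
δQ/Q = √((δu/u)² + (2·δb/b)²) = √(0.00172 + 0.0190) = 0.144
Q = 1840, so δQ = 0.144 × 1840 = 265.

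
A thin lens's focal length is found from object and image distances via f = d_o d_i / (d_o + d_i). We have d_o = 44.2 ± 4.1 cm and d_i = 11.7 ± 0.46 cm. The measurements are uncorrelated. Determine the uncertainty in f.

∂f/∂d_o = (d_i/(d_o+d_i))² = 0.0438;  ∂f/∂d_i = (d_o/(d_o+d_i))² = 0.625
δf = √((∂f/∂d_o · δd_o)² + (∂f/∂d_i · δd_i)²) = √(0.0323 + 0.0827) = 0.339 cm

0.339 cm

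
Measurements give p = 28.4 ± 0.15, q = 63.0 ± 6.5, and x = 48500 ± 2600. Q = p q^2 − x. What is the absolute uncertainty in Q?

Let w = p·q^2 = 1.13e+05. δw/w = √((1·δp/p)² + (2·δq/q)²) = √(2.79e-05 + 0.0426) = 0.206, so δw = 23300.
Q = w − x: δQ = √(δw² + δx²) = √(5.41e+08 + 6.76e+06) = 23400

23400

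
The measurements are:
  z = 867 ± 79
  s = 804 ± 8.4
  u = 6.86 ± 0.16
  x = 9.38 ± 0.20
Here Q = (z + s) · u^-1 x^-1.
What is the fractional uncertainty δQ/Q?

Let w = z + s = 1670. δw = √(δz² + δs²) = √(6240 + 70.6) = 79.4, so δw/w = 0.0475.
Q is then a monomial in w, u, x:
δQ/Q = √((δw/w)² + (-1·δu/u)² + (-1·δx/x)²) = √(0.00226 + 0.000544 + 0.000455) = 0.0571

0.0571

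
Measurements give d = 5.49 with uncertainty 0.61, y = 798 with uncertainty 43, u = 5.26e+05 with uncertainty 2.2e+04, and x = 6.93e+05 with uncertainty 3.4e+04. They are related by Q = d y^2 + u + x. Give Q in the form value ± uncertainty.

(4.72 ± 0.543) × 10^6

Let p = d·y^2 = 3.5e+06. δp/p = √((1·δd/d)² + (2·δy/y)²) = √(0.0123 + 0.0116) = 0.155, so δp = 5.41e+05.
Q = p + u + x: δQ = √(δp² + δu² + δx²) = √(2.93e+11 + 4.84e+08 + 1.16e+09) = 5.43e+05
Q = 4.72e+06.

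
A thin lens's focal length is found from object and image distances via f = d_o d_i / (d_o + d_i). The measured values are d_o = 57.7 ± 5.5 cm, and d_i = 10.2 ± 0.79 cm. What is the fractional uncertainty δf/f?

0.0674

∂f/∂d_o = (d_i/(d_o+d_i))² = 0.0226;  ∂f/∂d_i = (d_o/(d_o+d_i))² = 0.722
δf = √((∂f/∂d_o · δd_o)² + (∂f/∂d_i · δd_i)²) = √(0.0154 + 0.325) = 0.584 cm
f = 8.67 cm, so δf/f = 0.584/8.67 = 0.0674.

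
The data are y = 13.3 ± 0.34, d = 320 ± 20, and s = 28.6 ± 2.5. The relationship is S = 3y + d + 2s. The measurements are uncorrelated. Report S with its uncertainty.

417 ± 20.6

For a sum/difference, combine absolute errors in quadrature:
  (3·δy)² = 1.04;  (δd)² = 400;  (2·δs)² = 25.0
δS = √(426) = 20.6
S = 417.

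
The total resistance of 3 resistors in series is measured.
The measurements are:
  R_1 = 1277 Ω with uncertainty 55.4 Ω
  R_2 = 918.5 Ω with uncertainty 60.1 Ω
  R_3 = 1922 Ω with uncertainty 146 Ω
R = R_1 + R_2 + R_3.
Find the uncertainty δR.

R is a linear combination, so absolute uncertainties add in quadrature:
  (δR_1)² = 3070;  (δR_2)² = 3610;  (δR_3)² = 21300
δR = √(28000) = 167 Ω

167 Ω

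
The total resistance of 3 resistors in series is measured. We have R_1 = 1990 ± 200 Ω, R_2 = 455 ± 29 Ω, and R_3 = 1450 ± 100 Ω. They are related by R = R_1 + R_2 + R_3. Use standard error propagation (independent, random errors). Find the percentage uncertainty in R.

5.79%

For a sum/difference, combine absolute errors in quadrature:
  (δR_1)² = 40000;  (δR_2)² = 841;  (δR_3)² = 10000
δR = √(50800) = 225 Ω
R = 3900 Ω, so δR/R = 225/3900 = 0.0579.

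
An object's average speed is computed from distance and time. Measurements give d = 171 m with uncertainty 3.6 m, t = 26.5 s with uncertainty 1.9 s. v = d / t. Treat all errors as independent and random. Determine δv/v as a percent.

Each factor contributes (exponent × relative error)² to (δv/v)²:
  (1·δd/d)² = (1×0.0211)² = 0.000443;  (-1·δt/t)² = (-1×0.0717)² = 0.00514
δv/v = √(0.00558) = 0.0747

7.47%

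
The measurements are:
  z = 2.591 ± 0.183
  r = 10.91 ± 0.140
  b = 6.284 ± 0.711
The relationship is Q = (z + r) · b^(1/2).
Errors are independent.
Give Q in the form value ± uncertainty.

Let u = z + r = 13.50. δu = √(δz² + δr²) = √(0.0335 + 0.0196) = 0.230, so δu/u = 0.0171.
Q is then a monomial in u, b:
δQ/Q = √((δu/u)² + (½·δb/b)²) = √(0.000291 + 0.00320) = 0.0591
Q = 33.84, so δQ = 0.0591 × 33.84 = 2.00.

33.84 ± 2.00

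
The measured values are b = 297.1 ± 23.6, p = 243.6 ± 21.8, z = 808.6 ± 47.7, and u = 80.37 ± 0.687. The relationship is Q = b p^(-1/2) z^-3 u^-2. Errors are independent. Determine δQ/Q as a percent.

Each factor contributes (exponent × relative error)² to (δQ/Q)²:
  (1·δb/b)² = (1×0.0794)² = 0.00631;  (−½·δp/p)² = (-0.5×0.0895)² = 0.00200;  (-3·δz/z)² = (-3×0.0590)² = 0.0313;  (-2·δu/u)² = (-2×0.00855)² = 0.000292
δQ/Q = √(0.0399) = 0.200

20.0%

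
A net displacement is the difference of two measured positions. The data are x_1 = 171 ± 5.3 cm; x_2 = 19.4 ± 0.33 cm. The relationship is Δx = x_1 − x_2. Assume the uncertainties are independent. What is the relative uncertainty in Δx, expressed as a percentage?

3.50%

Δx is a linear combination, so absolute uncertainties add in quadrature:
  (δx_1)² = 28.1;  (δx_2)² = 0.109
δΔx = √(28.2) = 5.31 cm
Δx = 152 cm, so δΔx/Δx = 5.31/152 = 0.0350.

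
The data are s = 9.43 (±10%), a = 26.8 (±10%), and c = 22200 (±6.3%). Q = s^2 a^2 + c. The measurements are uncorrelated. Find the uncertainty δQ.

Let p = s^2·a^2 = 63900. δp/p = √((2·δs/s)² + (2·δa/a)²) = √(0.0400 + 0.0400) = 0.283, so δp = 18100.
Q = p + c: δQ = √(δp² + δc²) = √(3.26e+08 + 1.96e+06) = 18100

18100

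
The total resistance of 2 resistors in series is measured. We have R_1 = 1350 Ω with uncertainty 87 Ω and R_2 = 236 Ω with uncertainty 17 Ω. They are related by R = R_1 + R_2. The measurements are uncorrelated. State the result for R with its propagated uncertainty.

R is a linear combination, so absolute uncertainties add in quadrature:
  (δR_1)² = 7570;  (δR_2)² = 289
δR = √(7860) = 88.6 Ω
R = 1590 Ω.

1590 ± 88.6 Ω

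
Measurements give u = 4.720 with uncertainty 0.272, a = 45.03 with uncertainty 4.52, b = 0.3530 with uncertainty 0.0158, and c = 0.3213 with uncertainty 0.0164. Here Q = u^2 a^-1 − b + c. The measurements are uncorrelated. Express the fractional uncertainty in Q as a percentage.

17.1%

Let p = u^2·a^-1 = 0.4947. δp/p = √((2·δu/u)² + (-1·δa/a)²) = √(0.0133 + 0.0101) = 0.153, so δp = 0.0756.
Q = p − b + c: δQ = √(δp² + δb² + δc²) = √(0.00572 + 0.000250 + 0.000269) = 0.0790
Q = 0.4630, so δQ/Q = 0.0790/0.4630 = 0.171.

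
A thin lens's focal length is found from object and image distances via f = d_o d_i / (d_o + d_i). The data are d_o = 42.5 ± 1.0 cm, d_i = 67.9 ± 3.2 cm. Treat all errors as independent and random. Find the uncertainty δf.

0.607 cm

∂f/∂d_o = (d_i/(d_o+d_i))² = 0.378;  ∂f/∂d_i = (d_o/(d_o+d_i))² = 0.148
δf = √((∂f/∂d_o · δd_o)² + (∂f/∂d_i · δd_i)²) = √(0.143 + 0.225) = 0.607 cm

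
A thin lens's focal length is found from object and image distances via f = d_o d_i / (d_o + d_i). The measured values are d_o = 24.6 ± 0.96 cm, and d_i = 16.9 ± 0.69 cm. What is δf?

0.290 cm

∂f/∂d_o = (d_i/(d_o+d_i))² = 0.166;  ∂f/∂d_i = (d_o/(d_o+d_i))² = 0.351
δf = √((∂f/∂d_o · δd_o)² + (∂f/∂d_i · δd_i)²) = √(0.0253 + 0.0588) = 0.290 cm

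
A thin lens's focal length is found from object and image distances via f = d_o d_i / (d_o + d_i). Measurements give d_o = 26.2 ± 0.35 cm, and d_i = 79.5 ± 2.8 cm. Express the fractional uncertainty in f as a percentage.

1.33%

∂f/∂d_o = (d_i/(d_o+d_i))² = 0.566;  ∂f/∂d_i = (d_o/(d_o+d_i))² = 0.0614
δf = √((∂f/∂d_o · δd_o)² + (∂f/∂d_i · δd_i)²) = √(0.0392 + 0.0296) = 0.262 cm
f = 19.7 cm, so δf/f = 0.262/19.7 = 0.0133.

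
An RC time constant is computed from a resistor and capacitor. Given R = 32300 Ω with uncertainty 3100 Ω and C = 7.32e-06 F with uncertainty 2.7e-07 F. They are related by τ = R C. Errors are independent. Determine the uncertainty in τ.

0.0243 s

Products/powers → add relative errors in quadrature, weighted by exponent:
  (1·δR/R)² = (1×0.0960)² = 0.00921;  (1·δC/C)² = (1×0.0369)² = 0.00136
δτ/τ = √(0.0106) = 0.103
τ = 0.236 s, so δτ = 0.103 × 0.236 = 0.0243 s.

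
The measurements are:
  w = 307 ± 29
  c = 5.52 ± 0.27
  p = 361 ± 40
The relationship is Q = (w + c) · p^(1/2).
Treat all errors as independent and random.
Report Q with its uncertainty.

Let u = w + c = 313. δu = √(δw² + δc²) = √(841 + 0.0729) = 29.0, so δu/u = 0.0928.
Q is then a monomial in u, p:
δQ/Q = √((δu/u)² + (½·δp/p)²) = √(0.00861 + 0.00307) = 0.108
Q = 5940, so δQ = 0.108 × 5940 = 642.

5940 ± 642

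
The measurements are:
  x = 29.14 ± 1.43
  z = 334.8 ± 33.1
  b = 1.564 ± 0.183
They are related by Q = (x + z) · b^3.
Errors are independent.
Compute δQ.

Let u = x + z = 363.9. δu = √(δx² + δz²) = √(2.04 + 1100) = 33.1, so δu/u = 0.0910.
Q is then a monomial in u, b:
δQ/Q = √((δu/u)² + (3·δb/b)²) = √(0.00829 + 0.123) = 0.363
Q = 1392, so δQ = 0.363 × 1392 = 505.

505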